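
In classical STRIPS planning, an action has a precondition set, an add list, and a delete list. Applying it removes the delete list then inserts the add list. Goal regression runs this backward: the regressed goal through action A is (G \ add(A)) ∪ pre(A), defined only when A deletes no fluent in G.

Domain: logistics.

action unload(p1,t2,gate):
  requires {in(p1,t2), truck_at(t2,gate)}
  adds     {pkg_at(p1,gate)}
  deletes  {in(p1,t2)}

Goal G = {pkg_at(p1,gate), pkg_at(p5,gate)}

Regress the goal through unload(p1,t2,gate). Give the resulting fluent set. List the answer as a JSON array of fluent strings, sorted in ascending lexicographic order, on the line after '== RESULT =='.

Compute (G \ add) ∪ pre:
  G ∩ del = {}  (empty — regression defined)
  G \ add = {pkg_at(p1,gate), pkg_at(p5,gate)} \ {pkg_at(p1,gate)} = {pkg_at(p5,gate)}
  ∪ pre   = {pkg_at(p5,gate)} ∪ {in(p1,t2), truck_at(t2,gate)}
          = {in(p1,t2), pkg_at(p5,gate), truck_at(t2,gate)}

== RESULT ==
["in(p1,t2)", "pkg_at(p5,gate)", "truck_at(t2,gate)"]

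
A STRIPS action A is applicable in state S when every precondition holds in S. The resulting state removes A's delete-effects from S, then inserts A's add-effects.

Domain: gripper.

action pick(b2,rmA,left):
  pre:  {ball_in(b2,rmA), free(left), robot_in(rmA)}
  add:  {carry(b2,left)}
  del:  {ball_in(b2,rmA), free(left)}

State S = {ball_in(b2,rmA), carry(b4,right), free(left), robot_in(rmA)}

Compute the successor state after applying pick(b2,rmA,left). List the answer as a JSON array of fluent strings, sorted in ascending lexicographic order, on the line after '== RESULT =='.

Progress:
  pre ⊆ S: {ball_in(b2,rmA), free(left), robot_in(rmA)} ⊆ S  — applicable
  S \ del = {carry(b4,right), robot_in(rmA)}
  ∪ add   = {carry(b2,left), carry(b4,right), robot_in(rmA)}

== RESULT ==
["carry(b2,left)", "carry(b4,right)", "robot_in(rmA)"]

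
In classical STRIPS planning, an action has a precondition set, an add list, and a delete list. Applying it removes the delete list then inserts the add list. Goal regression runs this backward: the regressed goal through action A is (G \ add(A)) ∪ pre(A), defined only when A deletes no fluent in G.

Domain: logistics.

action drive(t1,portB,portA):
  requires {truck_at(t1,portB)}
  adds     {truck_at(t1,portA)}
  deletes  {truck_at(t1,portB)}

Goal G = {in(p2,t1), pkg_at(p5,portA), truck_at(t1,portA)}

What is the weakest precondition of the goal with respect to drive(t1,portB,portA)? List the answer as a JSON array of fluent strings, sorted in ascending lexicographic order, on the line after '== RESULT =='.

Regress:
  G ∩ del = {}  (empty — regression defined)
  G \ add = {in(p2,t1), pkg_at(p5,portA), truck_at(t1,portA)} \ {truck_at(t1,portA)} = {in(p2,t1), pkg_at(p5,portA)}
  ∪ pre   = {in(p2,t1), pkg_at(p5,portA)} ∪ {truck_at(t1,portB)}
          = {in(p2,t1), pkg_at(p5,portA), truck_at(t1,portB)}

== RESULT ==
["in(p2,t1)", "pkg_at(p5,portA)", "truck_at(t1,portB)"]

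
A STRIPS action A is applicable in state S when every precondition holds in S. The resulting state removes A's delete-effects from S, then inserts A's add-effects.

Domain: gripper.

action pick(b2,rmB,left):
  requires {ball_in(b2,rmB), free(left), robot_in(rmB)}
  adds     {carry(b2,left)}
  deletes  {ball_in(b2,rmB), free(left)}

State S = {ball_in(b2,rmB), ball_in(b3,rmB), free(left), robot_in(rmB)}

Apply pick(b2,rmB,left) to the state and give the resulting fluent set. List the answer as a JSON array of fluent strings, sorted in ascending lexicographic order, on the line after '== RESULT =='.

Progress:
  pre ⊆ S: {ball_in(b2,rmB), free(left), robot_in(rmB)} ⊆ S  — applicable
  S \ del = {ball_in(b3,rmB), robot_in(rmB)}
  ∪ add   = {ball_in(b3,rmB), carry(b2,left), robot_in(rmB)}

== RESULT ==
["ball_in(b3,rmB)", "carry(b2,left)", "robot_in(rmB)"]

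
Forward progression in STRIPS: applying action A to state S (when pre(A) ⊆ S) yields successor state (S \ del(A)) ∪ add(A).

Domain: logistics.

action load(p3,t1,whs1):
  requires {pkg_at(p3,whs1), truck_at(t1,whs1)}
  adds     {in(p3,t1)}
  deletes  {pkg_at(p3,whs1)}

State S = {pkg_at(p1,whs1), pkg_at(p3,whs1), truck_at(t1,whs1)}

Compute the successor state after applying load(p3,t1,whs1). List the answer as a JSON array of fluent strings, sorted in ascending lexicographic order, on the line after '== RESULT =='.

Progress:
  pre ⊆ S: {pkg_at(p3,whs1), truck_at(t1,whs1)} ⊆ S  — applicable
  S \ del = {pkg_at(p1,whs1), truck_at(t1,whs1)}
  ∪ add   = {in(p3,t1), pkg_at(p1,whs1), truck_at(t1,whs1)}

== RESULT ==
["in(p3,t1)", "pkg_at(p1,whs1)", "truck_at(t1,whs1)"]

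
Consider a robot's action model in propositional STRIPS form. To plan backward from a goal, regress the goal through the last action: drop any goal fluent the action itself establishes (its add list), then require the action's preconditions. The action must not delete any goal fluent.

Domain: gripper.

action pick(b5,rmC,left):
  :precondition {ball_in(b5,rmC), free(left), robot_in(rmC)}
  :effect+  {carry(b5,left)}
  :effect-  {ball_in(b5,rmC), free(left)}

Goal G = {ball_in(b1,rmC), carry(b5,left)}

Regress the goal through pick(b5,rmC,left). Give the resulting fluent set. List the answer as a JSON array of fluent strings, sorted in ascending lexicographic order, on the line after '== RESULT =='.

Compute (G \ add) ∪ pre:
  G ∩ del = {}  (empty — regression defined)
  G \ add = {ball_in(b1,rmC), carry(b5,left)} \ {carry(b5,left)} = {ball_in(b1,rmC)}
  ∪ pre   = {ball_in(b1,rmC)} ∪ {ball_in(b5,rmC), free(left), robot_in(rmC)}
          = {ball_in(b1,rmC), ball_in(b5,rmC), free(left), robot_in(rmC)}

== RESULT ==
["ball_in(b1,rmC)", "ball_in(b5,rmC)", "free(left)", "robot_in(rmC)"]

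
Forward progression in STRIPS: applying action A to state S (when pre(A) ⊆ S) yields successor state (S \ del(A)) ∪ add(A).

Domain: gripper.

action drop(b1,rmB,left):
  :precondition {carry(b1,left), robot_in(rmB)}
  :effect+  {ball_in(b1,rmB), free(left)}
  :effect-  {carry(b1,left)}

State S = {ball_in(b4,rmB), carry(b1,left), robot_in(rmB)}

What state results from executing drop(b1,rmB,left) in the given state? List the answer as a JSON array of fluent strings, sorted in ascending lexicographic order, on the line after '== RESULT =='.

Compute (S \ del) ∪ add:
  pre ⊆ S: {carry(b1,left), robot_in(rmB)} ⊆ S  — applicable
  S \ del = {ball_in(b4,rmB), robot_in(rmB)}
  ∪ add   = {ball_in(b1,rmB), ball_in(b4,rmB), free(left), robot_in(rmB)}

== RESULT ==
["ball_in(b1,rmB)", "ball_in(b4,rmB)", "free(left)", "robot_in(rmB)"]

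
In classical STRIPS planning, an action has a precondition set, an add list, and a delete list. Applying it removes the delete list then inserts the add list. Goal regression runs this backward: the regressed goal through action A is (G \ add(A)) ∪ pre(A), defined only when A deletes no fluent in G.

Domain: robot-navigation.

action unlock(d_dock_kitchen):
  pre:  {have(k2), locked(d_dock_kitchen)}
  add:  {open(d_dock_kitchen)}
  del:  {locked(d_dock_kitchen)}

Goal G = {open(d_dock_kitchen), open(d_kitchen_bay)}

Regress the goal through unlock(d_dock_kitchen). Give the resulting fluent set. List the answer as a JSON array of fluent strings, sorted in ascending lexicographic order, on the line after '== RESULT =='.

Regress:
  G ∩ del = {}  (empty — regression defined)
  G \ add = {open(d_dock_kitchen), open(d_kitchen_bay)} \ {open(d_dock_kitchen)} = {open(d_kitchen_bay)}
  ∪ pre   = {open(d_kitchen_bay)} ∪ {have(k2), locked(d_dock_kitchen)}
          = {have(k2), locked(d_dock_kitchen), open(d_kitchen_bay)}

== RESULT ==
["have(k2)", "locked(d_dock_kitchen)", "open(d_kitchen_bay)"]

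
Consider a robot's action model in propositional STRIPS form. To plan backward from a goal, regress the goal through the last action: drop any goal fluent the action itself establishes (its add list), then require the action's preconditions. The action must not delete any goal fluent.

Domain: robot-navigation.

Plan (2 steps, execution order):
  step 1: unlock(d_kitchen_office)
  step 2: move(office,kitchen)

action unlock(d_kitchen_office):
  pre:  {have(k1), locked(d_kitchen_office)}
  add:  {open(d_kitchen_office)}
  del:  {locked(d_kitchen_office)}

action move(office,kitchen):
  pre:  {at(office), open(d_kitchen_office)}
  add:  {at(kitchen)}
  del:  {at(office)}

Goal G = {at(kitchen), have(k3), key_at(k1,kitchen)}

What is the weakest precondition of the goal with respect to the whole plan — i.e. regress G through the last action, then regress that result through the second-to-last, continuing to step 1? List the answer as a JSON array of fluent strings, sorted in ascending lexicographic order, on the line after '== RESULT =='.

Work backward from the goal:
  through step 2 (move(office,kitchen)): drop {at(kitchen)}, keep {have(k3), key_at(k1,kitchen)}, require {at(office), open(d_kitchen_office)}
    → {at(office), have(k3), key_at(k1,kitchen), open(d_kitchen_office)}
  through step 1 (unlock(d_kitchen_office)): drop {open(d_kitchen_office)}, keep {at(office), have(k3), key_at(k1,kitchen)}, require {have(k1), locked(d_kitchen_office)}
    → {at(office), have(k1), have(k3), key_at(k1,kitchen), locked(d_kitchen_office)}

== RESULT ==
["at(office)", "have(k1)", "have(k3)", "key_at(k1,kitchen)", "locked(d_kitchen_office)"]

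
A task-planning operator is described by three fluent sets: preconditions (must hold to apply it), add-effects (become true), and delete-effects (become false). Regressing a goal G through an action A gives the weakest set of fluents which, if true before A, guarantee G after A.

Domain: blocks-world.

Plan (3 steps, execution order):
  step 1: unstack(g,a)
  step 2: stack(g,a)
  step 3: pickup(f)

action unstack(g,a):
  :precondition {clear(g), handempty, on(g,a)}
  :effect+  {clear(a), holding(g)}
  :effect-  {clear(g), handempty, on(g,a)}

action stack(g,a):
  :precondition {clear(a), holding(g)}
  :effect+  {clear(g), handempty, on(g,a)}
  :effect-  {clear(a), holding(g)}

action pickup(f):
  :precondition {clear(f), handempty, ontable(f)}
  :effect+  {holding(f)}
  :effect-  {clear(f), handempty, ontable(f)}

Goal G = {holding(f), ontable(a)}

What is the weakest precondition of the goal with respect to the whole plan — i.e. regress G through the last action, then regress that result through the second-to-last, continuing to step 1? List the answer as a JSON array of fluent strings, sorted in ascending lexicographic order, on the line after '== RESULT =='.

Work backward from the goal:
  through step 3 (pickup(f)): drop {holding(f)}, keep {ontable(a)}, require {clear(f), handempty, ontable(f)}
    → {clear(f), handempty, ontable(a), ontable(f)}
  through step 2 (stack(g,a)): drop {handempty}, keep {clear(f), ontable(a), ontable(f)}, require {clear(a), holding(g)}
    → {clear(a), clear(f), holding(g), ontable(a), ontable(f)}
  through step 1 (unstack(g,a)): drop {clear(a), holding(g)}, keep {clear(f), ontable(a), ontable(f)}, require {clear(g), handempty, on(g,a)}
    → {clear(f), clear(g), handempty, on(g,a), ontable(a), ontable(f)}

== RESULT ==
["clear(f)", "clear(g)", "handempty", "on(g,a)", "ontable(a)", "ontable(f)"]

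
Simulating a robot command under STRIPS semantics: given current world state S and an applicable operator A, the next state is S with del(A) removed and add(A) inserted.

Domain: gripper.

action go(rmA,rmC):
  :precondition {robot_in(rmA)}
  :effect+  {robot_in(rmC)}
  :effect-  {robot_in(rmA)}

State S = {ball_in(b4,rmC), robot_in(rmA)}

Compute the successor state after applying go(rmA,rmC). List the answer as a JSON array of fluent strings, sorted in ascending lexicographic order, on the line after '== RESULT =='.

Progress:
  pre ⊆ S: {robot_in(rmA)} ⊆ S  — applicable
  S \ del = {ball_in(b4,rmC)}
  ∪ add   = {ball_in(b4,rmC), robot_in(rmC)}

== RESULT ==
["ball_in(b4,rmC)", "robot_in(rmC)"]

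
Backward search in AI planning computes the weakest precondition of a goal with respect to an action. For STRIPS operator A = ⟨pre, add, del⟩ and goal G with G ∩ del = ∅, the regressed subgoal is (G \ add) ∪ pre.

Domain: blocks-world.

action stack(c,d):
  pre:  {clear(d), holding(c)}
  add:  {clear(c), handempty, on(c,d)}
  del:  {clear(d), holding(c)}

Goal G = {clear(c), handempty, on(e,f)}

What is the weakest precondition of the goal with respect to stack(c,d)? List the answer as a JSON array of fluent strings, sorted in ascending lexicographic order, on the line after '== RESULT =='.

Regress:
  G ∩ del = {}  (empty — regression defined)
  G \ add = {clear(c), handempty, on(e,f)} \ {clear(c), handempty, on(c,d)} = {on(e,f)}
  ∪ pre   = {on(e,f)} ∪ {clear(d), holding(c)}
          = {clear(d), holding(c), on(e,f)}

== RESULT ==
["clear(d)", "holding(c)", "on(e,f)"]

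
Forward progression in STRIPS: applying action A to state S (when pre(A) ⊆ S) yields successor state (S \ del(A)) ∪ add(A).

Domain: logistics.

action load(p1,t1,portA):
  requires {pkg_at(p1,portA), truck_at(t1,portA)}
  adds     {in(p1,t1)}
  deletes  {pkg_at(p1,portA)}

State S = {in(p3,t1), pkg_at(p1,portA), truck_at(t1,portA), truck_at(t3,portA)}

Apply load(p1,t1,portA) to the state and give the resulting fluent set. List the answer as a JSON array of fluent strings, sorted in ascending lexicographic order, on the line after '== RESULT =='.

Progress:
  pre ⊆ S: {pkg_at(p1,portA), truck_at(t1,portA)} ⊆ S  — applicable
  S \ del = {in(p3,t1), truck_at(t1,portA), truck_at(t3,portA)}
  ∪ add   = {in(p1,t1), in(p3,t1), truck_at(t1,portA), truck_at(t3,portA)}

== RESULT ==
["in(p1,t1)", "in(p3,t1)", "truck_at(t1,portA)", "truck_at(t3,portA)"]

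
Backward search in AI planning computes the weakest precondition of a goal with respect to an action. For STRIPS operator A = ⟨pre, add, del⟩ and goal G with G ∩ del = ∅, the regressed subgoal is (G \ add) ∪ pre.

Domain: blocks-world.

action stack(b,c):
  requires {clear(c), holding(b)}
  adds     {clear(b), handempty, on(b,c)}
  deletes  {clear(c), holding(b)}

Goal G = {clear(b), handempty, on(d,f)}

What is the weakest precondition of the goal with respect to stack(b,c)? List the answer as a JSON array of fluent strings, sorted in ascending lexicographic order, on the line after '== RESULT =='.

Compute (G \ add) ∪ pre:
  G ∩ del = {}  (empty — regression defined)
  G \ add = {clear(b), handempty, on(d,f)} \ {clear(b), handempty, on(b,c)} = {on(d,f)}
  ∪ pre   = {on(d,f)} ∪ {clear(c), holding(b)}
          = {clear(c), holding(b), on(d,f)}

== RESULT ==
["clear(c)", "holding(b)", "on(d,f)"]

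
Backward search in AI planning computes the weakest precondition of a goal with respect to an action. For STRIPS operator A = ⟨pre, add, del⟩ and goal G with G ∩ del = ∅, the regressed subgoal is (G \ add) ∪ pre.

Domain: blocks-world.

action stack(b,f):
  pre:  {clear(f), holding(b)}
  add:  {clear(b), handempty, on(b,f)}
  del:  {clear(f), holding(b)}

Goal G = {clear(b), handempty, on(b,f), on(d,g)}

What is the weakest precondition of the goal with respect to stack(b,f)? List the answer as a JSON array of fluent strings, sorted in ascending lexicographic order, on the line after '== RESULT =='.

Compute (G \ add) ∪ pre:
  G ∩ del = {}  (empty — regression defined)
  G \ add = {clear(b), handempty, on(b,f), on(d,g)} \ {clear(b), handempty, on(b,f)} = {on(d,g)}
  ∪ pre   = {on(d,g)} ∪ {clear(f), holding(b)}
          = {clear(f), holding(b), on(d,g)}

== RESULT ==
["clear(f)", "holding(b)", "on(d,g)"]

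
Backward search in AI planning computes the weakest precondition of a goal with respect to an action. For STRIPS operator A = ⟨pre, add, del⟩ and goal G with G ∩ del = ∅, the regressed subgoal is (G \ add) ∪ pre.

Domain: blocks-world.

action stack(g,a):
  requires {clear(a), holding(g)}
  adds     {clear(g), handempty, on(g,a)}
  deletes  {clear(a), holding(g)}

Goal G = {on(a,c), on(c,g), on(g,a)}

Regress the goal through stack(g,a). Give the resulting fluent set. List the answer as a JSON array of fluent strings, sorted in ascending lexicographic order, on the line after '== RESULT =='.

Regress:
  G ∩ del = {}  (empty — regression defined)
  G \ add = {on(a,c), on(c,g), on(g,a)} \ {clear(g), handempty, on(g,a)} = {on(a,c), on(c,g)}
  ∪ pre   = {on(a,c), on(c,g)} ∪ {clear(a), holding(g)}
          = {clear(a), holding(g), on(a,c), on(c,g)}

== RESULT ==
["clear(a)", "holding(g)", "on(a,c)", "on(c,g)"]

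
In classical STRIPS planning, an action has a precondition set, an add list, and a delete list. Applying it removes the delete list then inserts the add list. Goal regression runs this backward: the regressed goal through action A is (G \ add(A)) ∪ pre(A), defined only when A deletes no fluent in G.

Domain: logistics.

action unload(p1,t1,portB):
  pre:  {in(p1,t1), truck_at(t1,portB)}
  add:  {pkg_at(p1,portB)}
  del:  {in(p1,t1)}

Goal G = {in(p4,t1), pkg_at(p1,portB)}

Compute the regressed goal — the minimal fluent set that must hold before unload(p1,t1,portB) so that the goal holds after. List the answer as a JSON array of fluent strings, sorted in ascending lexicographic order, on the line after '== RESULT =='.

Compute (G \ add) ∪ pre:
  G ∩ del = {}  (empty — regression defined)
  G \ add = {in(p4,t1), pkg_at(p1,portB)} \ {pkg_at(p1,portB)} = {in(p4,t1)}
  ∪ pre   = {in(p4,t1)} ∪ {in(p1,t1), truck_at(t1,portB)}
          = {in(p1,t1), in(p4,t1), truck_at(t1,portB)}

== RESULT ==
["in(p1,t1)", "in(p4,t1)", "truck_at(t1,portB)"]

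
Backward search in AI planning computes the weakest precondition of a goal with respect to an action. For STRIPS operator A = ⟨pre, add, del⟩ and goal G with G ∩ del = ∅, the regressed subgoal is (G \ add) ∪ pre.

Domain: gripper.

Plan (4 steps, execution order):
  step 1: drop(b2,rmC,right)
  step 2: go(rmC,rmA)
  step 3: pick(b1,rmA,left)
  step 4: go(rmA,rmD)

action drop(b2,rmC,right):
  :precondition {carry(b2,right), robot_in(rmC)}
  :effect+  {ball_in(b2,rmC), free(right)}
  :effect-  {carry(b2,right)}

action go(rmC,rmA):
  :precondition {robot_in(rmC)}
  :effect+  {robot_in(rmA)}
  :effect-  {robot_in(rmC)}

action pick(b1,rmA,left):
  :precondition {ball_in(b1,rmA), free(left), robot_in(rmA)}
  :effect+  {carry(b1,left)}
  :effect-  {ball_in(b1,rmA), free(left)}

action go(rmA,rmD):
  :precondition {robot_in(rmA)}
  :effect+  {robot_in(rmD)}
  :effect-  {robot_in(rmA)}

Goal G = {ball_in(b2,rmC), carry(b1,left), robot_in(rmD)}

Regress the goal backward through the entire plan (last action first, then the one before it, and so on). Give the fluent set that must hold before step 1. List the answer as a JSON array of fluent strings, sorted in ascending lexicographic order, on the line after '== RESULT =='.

Regress step by step:
  through step 4 (go(rmA,rmD)): drop {robot_in(rmD)}, keep {ball_in(b2,rmC), carry(b1,left)}, require {robot_in(rmA)}
    → {ball_in(b2,rmC), carry(b1,left), robot_in(rmA)}
  through step 3 (pick(b1,rmA,left)): drop {carry(b1,left)}, keep {ball_in(b2,rmC), robot_in(rmA)}, require {ball_in(b1,rmA), free(left), robot_in(rmA)}
    → {ball_in(b1,rmA), ball_in(b2,rmC), free(left), robot_in(rmA)}
  through step 2 (go(rmC,rmA)): drop {robot_in(rmA)}, keep {ball_in(b1,rmA), ball_in(b2,rmC), free(left)}, require {robot_in(rmC)}
    → {ball_in(b1,rmA), ball_in(b2,rmC), free(left), robot_in(rmC)}
  through step 1 (drop(b2,rmC,right)): drop {ball_in(b2,rmC)}, keep {ball_in(b1,rmA), free(left), robot_in(rmC)}, require {carry(b2,right), robot_in(rmC)}
    → {ball_in(b1,rmA), carry(b2,right), free(left), robot_in(rmC)}

== RESULT ==
["ball_in(b1,rmA)", "carry(b2,right)", "free(left)", "robot_in(rmC)"]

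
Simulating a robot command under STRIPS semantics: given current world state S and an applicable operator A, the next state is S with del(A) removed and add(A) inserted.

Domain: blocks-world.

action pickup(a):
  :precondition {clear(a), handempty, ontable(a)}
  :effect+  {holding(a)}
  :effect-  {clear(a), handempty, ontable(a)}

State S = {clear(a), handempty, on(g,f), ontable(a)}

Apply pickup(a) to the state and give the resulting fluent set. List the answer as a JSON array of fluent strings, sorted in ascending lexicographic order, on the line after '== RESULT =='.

Progress:
  pre ⊆ S: {clear(a), handempty, ontable(a)} ⊆ S  — applicable
  S \ del = {on(g,f)}
  ∪ add   = {holding(a), on(g,f)}

== RESULT ==
["holding(a)", "on(g,f)"]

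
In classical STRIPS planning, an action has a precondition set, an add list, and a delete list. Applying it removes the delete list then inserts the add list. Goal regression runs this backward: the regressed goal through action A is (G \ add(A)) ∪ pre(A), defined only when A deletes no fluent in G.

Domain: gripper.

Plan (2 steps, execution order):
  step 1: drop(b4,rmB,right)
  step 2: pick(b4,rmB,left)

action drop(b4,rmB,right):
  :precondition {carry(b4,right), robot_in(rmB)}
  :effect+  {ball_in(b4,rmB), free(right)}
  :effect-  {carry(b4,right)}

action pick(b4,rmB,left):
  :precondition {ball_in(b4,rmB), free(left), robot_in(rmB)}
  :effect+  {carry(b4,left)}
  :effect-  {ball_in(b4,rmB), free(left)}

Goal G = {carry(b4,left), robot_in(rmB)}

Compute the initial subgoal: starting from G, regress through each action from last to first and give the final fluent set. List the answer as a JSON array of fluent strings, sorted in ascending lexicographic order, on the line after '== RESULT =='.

Work backward from the goal:
  through step 2 (pick(b4,rmB,left)): drop {carry(b4,left)}, keep {robot_in(rmB)}, require {ball_in(b4,rmB), free(left), robot_in(rmB)}
    → {ball_in(b4,rmB), free(left), robot_in(rmB)}
  through step 1 (drop(b4,rmB,right)): drop {ball_in(b4,rmB)}, keep {free(left), robot_in(rmB)}, require {carry(b4,right), robot_in(rmB)}
    → {carry(b4,right), free(left), robot_in(rmB)}

== RESULT ==
["carry(b4,right)", "free(left)", "robot_in(rmB)"]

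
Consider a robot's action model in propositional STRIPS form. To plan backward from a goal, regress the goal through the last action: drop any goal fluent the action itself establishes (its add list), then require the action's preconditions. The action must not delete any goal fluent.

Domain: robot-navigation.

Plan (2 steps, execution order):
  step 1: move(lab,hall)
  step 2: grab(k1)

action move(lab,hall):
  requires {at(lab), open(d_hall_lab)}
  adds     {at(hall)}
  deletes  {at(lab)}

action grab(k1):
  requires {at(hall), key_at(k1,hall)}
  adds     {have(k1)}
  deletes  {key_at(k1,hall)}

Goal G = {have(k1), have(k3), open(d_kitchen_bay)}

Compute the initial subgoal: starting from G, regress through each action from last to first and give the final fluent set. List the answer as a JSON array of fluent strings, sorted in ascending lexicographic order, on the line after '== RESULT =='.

Regress step by step:
  through step 2 (grab(k1)): drop {have(k1)}, keep {have(k3), open(d_kitchen_bay)}, require {at(hall), key_at(k1,hall)}
    → {at(hall), have(k3), key_at(k1,hall), open(d_kitchen_bay)}
  through step 1 (move(lab,hall)): drop {at(hall)}, keep {have(k3), key_at(k1,hall), open(d_kitchen_bay)}, require {at(lab), open(d_hall_lab)}
    → {at(lab), have(k3), key_at(k1,hall), open(d_hall_lab), open(d_kitchen_bay)}

== RESULT ==
["at(lab)", "have(k3)", "key_at(k1,hall)", "open(d_hall_lab)", "open(d_kitchen_bay)"]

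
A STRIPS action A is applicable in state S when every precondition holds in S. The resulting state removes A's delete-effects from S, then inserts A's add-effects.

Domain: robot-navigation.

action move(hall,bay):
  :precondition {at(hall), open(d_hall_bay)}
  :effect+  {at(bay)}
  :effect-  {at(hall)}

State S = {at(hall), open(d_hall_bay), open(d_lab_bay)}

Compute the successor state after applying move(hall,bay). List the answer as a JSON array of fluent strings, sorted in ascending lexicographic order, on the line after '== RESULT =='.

Compute (S \ del) ∪ add:
  pre ⊆ S: {at(hall), open(d_hall_bay)} ⊆ S  — applicable
  S \ del = {open(d_hall_bay), open(d_lab_bay)}
  ∪ add   = {at(bay), open(d_hall_bay), open(d_lab_bay)}

== RESULT ==
["at(bay)", "open(d_hall_bay)", "open(d_lab_bay)"]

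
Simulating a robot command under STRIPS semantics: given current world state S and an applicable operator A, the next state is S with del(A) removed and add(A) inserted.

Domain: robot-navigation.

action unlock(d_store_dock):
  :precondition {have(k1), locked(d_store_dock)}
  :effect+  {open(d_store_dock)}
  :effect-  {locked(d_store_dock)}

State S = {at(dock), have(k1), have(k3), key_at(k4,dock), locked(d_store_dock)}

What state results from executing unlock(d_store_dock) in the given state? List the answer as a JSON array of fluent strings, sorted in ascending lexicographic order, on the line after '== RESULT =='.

Compute (S \ del) ∪ add:
  pre ⊆ S: {have(k1), locked(d_store_dock)} ⊆ S  — applicable
  S \ del = {at(dock), have(k1), have(k3), key_at(k4,dock)}
  ∪ add   = {at(dock), have(k1), have(k3), key_at(k4,dock), open(d_store_dock)}

== RESULT ==
["at(dock)", "have(k1)", "have(k3)", "key_at(k4,dock)", "open(d_store_dock)"]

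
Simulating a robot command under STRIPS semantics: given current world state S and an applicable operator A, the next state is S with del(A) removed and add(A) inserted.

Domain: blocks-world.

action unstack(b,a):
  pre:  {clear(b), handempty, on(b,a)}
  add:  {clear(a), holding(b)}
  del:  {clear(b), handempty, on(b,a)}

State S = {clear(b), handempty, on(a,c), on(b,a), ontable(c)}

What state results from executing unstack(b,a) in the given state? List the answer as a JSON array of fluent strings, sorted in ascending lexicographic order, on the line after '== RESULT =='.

Compute (S \ del) ∪ add:
  pre ⊆ S: {clear(b), handempty, on(b,a)} ⊆ S  — applicable
  S \ del = {on(a,c), ontable(c)}
  ∪ add   = {clear(a), holding(b), on(a,c), ontable(c)}

== RESULT ==
["clear(a)", "holding(b)", "on(a,c)", "ontable(c)"]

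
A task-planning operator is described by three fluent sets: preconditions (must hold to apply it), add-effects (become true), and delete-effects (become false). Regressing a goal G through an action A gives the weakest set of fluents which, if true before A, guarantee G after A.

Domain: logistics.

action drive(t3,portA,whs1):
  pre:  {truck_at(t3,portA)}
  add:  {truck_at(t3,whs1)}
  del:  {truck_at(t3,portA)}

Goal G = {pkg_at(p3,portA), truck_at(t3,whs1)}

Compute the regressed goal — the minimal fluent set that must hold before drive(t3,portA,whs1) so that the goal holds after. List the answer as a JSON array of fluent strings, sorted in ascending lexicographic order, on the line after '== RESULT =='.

Regress:
  G ∩ del = {}  (empty — regression defined)
  G \ add = {pkg_at(p3,portA), truck_at(t3,whs1)} \ {truck_at(t3,whs1)} = {pkg_at(p3,portA)}
  ∪ pre   = {pkg_at(p3,portA)} ∪ {truck_at(t3,portA)}
          = {pkg_at(p3,portA), truck_at(t3,portA)}

== RESULT ==
["pkg_at(p3,portA)", "truck_at(t3,portA)"]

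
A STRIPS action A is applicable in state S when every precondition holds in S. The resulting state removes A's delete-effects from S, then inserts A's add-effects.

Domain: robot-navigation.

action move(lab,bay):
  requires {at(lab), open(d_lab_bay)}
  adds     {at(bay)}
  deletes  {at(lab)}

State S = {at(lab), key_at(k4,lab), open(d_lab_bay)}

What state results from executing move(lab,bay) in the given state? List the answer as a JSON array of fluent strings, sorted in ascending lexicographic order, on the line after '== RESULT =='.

Progress:
  pre ⊆ S: {at(lab), open(d_lab_bay)} ⊆ S  — applicable
  S \ del = {key_at(k4,lab), open(d_lab_bay)}
  ∪ add   = {at(bay), key_at(k4,lab), open(d_lab_bay)}

== RESULT ==
["at(bay)", "key_at(k4,lab)", "open(d_lab_bay)"]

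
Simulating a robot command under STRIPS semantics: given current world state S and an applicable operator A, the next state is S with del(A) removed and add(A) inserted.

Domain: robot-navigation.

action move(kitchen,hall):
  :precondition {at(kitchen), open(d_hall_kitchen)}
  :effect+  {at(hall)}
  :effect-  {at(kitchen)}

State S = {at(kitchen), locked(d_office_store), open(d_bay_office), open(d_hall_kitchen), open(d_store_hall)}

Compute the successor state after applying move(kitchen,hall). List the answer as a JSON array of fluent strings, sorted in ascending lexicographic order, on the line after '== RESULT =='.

Compute (S \ del) ∪ add:
  pre ⊆ S: {at(kitchen), open(d_hall_kitchen)} ⊆ S  — applicable
  S \ del = {locked(d_office_store), open(d_bay_office), open(d_hall_kitchen), open(d_store_hall)}
  ∪ add   = {at(hall), locked(d_office_store), open(d_bay_office), open(d_hall_kitchen), open(d_store_hall)}

== RESULT ==
["at(hall)", "locked(d_office_store)", "open(d_bay_office)", "open(d_hall_kitchen)", "open(d_store_hall)"]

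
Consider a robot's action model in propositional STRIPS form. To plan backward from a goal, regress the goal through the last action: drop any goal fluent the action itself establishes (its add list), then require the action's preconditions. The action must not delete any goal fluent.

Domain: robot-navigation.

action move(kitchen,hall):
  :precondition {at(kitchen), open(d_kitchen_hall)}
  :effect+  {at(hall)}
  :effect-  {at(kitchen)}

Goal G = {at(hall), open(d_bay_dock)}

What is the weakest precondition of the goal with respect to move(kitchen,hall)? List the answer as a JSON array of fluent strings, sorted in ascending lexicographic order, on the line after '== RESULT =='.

Compute (G \ add) ∪ pre:
  G ∩ del = {}  (empty — regression defined)
  G \ add = {at(hall), open(d_bay_dock)} \ {at(hall)} = {open(d_bay_dock)}
  ∪ pre   = {open(d_bay_dock)} ∪ {at(kitchen), open(d_kitchen_hall)}
          = {at(kitchen), open(d_bay_dock), open(d_kitchen_hall)}

== RESULT ==
["at(kitchen)", "open(d_bay_dock)", "open(d_kitchen_hall)"]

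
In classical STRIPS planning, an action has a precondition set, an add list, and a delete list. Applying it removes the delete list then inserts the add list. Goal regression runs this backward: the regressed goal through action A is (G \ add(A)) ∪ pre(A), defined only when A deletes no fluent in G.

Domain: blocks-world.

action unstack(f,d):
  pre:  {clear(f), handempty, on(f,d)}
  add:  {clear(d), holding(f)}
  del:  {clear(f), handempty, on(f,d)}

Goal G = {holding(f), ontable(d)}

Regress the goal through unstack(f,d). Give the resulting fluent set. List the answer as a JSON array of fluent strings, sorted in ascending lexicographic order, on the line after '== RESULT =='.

Compute (G \ add) ∪ pre:
  G ∩ del = {}  (empty — regression defined)
  G \ add = {holding(f), ontable(d)} \ {clear(d), holding(f)} = {ontable(d)}
  ∪ pre   = {ontable(d)} ∪ {clear(f), handempty, on(f,d)}
          = {clear(f), handempty, on(f,d), ontable(d)}

== RESULT ==
["clear(f)", "handempty", "on(f,d)", "ontable(d)"]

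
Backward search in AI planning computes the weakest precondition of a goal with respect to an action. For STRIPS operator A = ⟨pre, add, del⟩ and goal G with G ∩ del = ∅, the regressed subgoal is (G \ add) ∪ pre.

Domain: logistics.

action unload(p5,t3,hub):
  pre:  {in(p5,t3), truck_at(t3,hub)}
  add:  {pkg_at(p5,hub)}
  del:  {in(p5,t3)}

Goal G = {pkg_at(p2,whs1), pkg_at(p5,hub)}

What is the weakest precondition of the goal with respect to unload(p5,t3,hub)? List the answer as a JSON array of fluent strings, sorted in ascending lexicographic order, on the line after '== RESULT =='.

Regress:
  G ∩ del = {}  (empty — regression defined)
  G \ add = {pkg_at(p2,whs1), pkg_at(p5,hub)} \ {pkg_at(p5,hub)} = {pkg_at(p2,whs1)}
  ∪ pre   = {pkg_at(p2,whs1)} ∪ {in(p5,t3), truck_at(t3,hub)}
          = {in(p5,t3), pkg_at(p2,whs1), truck_at(t3,hub)}

== RESULT ==
["in(p5,t3)", "pkg_at(p2,whs1)", "truck_at(t3,hub)"]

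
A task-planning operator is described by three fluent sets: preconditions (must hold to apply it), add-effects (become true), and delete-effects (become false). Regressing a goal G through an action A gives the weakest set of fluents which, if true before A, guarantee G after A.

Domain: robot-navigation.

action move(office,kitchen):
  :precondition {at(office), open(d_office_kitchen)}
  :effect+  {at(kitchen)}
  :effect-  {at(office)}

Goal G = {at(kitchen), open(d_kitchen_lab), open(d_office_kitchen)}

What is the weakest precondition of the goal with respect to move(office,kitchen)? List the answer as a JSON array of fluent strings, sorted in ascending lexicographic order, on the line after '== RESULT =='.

Regress:
  G ∩ del = {}  (empty — regression defined)
  G \ add = {at(kitchen), open(d_kitchen_lab), open(d_office_kitchen)} \ {at(kitchen)} = {open(d_kitchen_lab), open(d_office_kitchen)}
  ∪ pre   = {open(d_kitchen_lab), open(d_office_kitchen)} ∪ {at(office), open(d_office_kitchen)}
          = {at(office), open(d_kitchen_lab), open(d_office_kitchen)}

== RESULT ==
["at(office)", "open(d_kitchen_lab)", "open(d_office_kitchen)"]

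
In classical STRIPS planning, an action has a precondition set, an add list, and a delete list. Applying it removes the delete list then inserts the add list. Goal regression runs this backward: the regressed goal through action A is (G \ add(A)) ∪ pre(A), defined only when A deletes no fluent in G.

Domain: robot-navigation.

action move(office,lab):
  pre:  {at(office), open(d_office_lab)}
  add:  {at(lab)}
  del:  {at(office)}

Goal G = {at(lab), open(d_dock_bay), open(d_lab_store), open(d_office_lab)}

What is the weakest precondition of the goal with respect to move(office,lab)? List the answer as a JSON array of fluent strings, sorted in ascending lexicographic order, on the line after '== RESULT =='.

Compute (G \ add) ∪ pre:
  G ∩ del = {}  (empty — regression defined)
  G \ add = {at(lab), open(d_dock_bay), open(d_lab_store), open(d_office_lab)} \ {at(lab)} = {open(d_dock_bay), open(d_lab_store), open(d_office_lab)}
  ∪ pre   = {open(d_dock_bay), open(d_lab_store), open(d_office_lab)} ∪ {at(office), open(d_office_lab)}
          = {at(office), open(d_dock_bay), open(d_lab_store), open(d_office_lab)}

== RESULT ==
["at(office)", "open(d_dock_bay)", "open(d_lab_store)", "open(d_office_lab)"]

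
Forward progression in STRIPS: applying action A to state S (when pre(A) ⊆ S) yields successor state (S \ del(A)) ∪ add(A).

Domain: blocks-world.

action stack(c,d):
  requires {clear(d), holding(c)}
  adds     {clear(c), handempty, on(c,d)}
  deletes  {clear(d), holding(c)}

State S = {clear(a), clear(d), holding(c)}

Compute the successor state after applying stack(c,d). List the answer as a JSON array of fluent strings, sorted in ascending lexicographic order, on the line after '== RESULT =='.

Progress:
  pre ⊆ S: {clear(d), holding(c)} ⊆ S  — applicable
  S \ del = {clear(a)}
  ∪ add   = {clear(a), clear(c), handempty, on(c,d)}

== RESULT ==
["clear(a)", "clear(c)", "handempty", "on(c,d)"]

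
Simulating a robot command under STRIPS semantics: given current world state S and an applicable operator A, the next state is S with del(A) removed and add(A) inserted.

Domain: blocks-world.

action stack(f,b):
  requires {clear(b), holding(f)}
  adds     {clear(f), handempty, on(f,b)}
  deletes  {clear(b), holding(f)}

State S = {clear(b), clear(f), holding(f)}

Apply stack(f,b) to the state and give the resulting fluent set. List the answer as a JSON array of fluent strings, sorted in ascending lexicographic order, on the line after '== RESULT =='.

Progress:
  pre ⊆ S: {clear(b), holding(f)} ⊆ S  — applicable
  S \ del = {clear(f)}
  ∪ add   = {clear(f), handempty, on(f,b)}

== RESULT ==
["clear(f)", "handempty", "on(f,b)"]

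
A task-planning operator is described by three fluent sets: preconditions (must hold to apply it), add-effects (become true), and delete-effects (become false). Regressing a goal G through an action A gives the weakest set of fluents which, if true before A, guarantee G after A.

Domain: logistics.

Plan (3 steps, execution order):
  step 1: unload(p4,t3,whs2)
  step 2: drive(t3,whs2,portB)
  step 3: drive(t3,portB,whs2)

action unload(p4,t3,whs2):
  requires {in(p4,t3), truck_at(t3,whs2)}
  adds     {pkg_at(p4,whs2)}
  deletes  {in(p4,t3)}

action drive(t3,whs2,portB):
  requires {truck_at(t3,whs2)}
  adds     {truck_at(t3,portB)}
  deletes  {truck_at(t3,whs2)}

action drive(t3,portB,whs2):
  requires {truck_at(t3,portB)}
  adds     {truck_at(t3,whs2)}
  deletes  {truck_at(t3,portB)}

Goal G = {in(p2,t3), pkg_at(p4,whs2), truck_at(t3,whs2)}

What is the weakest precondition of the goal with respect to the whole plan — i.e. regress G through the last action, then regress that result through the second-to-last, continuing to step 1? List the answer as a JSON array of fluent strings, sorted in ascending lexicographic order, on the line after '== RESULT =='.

Work backward from the goal:
  through step 3 (drive(t3,portB,whs2)): drop {truck_at(t3,whs2)}, keep {in(p2,t3), pkg_at(p4,whs2)}, require {truck_at(t3,portB)}
    → {in(p2,t3), pkg_at(p4,whs2), truck_at(t3,portB)}
  through step 2 (drive(t3,whs2,portB)): drop {truck_at(t3,portB)}, keep {in(p2,t3), pkg_at(p4,whs2)}, require {truck_at(t3,whs2)}
    → {in(p2,t3), pkg_at(p4,whs2), truck_at(t3,whs2)}
  through step 1 (unload(p4,t3,whs2)): drop {pkg_at(p4,whs2)}, keep {in(p2,t3), truck_at(t3,whs2)}, require {in(p4,t3), truck_at(t3,whs2)}
    → {in(p2,t3), in(p4,t3), truck_at(t3,whs2)}

== RESULT ==
["in(p2,t3)", "in(p4,t3)", "truck_at(t3,whs2)"]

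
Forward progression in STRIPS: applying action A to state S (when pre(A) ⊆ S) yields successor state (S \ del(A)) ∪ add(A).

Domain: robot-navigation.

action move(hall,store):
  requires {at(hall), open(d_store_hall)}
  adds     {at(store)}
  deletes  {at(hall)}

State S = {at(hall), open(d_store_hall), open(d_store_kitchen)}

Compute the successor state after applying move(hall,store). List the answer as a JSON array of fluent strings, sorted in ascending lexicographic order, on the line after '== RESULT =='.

Progress:
  pre ⊆ S: {at(hall), open(d_store_hall)} ⊆ S  — applicable
  S \ del = {open(d_store_hall), open(d_store_kitchen)}
  ∪ add   = {at(store), open(d_store_hall), open(d_store_kitchen)}

== RESULT ==
["at(store)", "open(d_store_hall)", "open(d_store_kitchen)"]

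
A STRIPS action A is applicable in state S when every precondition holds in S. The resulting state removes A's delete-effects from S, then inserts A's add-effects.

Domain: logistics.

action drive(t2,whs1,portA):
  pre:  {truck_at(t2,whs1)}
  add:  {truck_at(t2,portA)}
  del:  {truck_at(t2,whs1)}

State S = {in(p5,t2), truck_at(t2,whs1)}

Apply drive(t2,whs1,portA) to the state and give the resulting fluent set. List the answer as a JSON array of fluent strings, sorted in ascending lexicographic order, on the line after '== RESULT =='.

Compute (S \ del) ∪ add:
  pre ⊆ S: {truck_at(t2,whs1)} ⊆ S  — applicable
  S \ del = {in(p5,t2)}
  ∪ add   = {in(p5,t2), truck_at(t2,portA)}

== RESULT ==
["in(p5,t2)", "truck_at(t2,portA)"]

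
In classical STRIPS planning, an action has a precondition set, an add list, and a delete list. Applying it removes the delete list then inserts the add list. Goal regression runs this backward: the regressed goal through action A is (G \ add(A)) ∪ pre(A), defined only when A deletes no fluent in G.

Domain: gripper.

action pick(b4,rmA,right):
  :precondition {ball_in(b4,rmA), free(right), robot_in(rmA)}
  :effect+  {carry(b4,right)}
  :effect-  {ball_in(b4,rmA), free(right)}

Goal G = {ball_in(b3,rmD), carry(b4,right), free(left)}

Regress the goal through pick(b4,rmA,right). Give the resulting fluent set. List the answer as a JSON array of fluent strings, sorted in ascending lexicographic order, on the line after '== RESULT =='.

Compute (G \ add) ∪ pre:
  G ∩ del = {}  (empty — regression defined)
  G \ add = {ball_in(b3,rmD), carry(b4,right), free(left)} \ {carry(b4,right)} = {ball_in(b3,rmD), free(left)}
  ∪ pre   = {ball_in(b3,rmD), free(left)} ∪ {ball_in(b4,rmA), free(right), robot_in(rmA)}
          = {ball_in(b3,rmD), ball_in(b4,rmA), free(left), free(right), robot_in(rmA)}

== RESULT ==
["ball_in(b3,rmD)", "ball_in(b4,rmA)", "free(left)", "free(right)", "robot_in(rmA)"]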